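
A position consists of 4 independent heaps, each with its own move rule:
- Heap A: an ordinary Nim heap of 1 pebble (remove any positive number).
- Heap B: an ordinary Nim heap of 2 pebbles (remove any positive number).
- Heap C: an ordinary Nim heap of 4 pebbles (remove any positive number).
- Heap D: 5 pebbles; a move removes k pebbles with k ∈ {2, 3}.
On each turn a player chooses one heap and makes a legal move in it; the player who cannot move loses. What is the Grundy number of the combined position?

7

Heap A is a plain Nim heap of size 1, so its Grundy value is 1.
Heap B is a plain Nim heap of size 2, so its Grundy value is 2.
Heap C is a plain Nim heap of size 4, so its Grundy value is 4.
Grundy values for heap D (subtraction set {2, 3}):
k:     0  1  2  3  4  5
g(k):  0  0  1  1  2  0
So g(5) = 0.
By the Sprague-Grundy theorem, the Grundy value of a sum of independent games is the XOR of the component values.
Combined value = 1 XOR 2 XOR 4 XOR 0 = 7.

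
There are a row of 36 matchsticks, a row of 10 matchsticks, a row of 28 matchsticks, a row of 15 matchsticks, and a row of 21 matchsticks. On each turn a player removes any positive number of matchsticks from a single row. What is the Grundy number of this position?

Write each in binary and XOR column by column:
  100100  (36)
  001010  (10)
  011100  (28)
  001111  (15)
  010101  (21)
  ------
  101000  (40)

40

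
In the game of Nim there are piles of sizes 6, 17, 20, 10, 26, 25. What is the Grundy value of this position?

Nim-sum: 6 ^ 17 ^ 20 ^ 10 ^ 26 ^ 25 = 10.

10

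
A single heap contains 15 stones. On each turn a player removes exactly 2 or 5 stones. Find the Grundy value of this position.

0

Build the Grundy sequence with g(k) = mex{g(k−s) : s ∈ {2, 5}, s ≤ k}:
k:     0  1  2  3  4  5  6  7  8  9 10 11 12 13 14 15
g(k):  0  0  1  1  0  2  1  0  0  1  1  0  2  1  0  0
So g(15) = 0.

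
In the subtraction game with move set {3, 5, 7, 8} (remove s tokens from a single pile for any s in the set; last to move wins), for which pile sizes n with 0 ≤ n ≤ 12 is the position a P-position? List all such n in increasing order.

0, 1, 2, 11, 12

Compute g(0), g(1), … for moves {3, 5, 7, 8}:
g(0) = mex{} = 0
g(1) = mex{} = 0
g(2) = mex{} = 0
g(3) = mex{0} = 1
g(4) = mex{0} = 1
g(5) = mex{0} = 1
g(6) = mex{0,1} = 2
g(7) = mex{0,1} = 2
g(8) = mex{0,1} = 2
g(9) = mex{0,1,2} = 3
g(10) = mex{0,1,2} = 3
g(11) = mex{1,2} = 0
g(12) = mex{1,2,3} = 0
The P-positions (g = 0) in 0..12 are 0, 1, 2, 11, 12.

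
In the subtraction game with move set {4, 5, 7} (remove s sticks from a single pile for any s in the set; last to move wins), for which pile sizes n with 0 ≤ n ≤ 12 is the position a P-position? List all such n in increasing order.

0, 1, 2, 3, 11, 12

Grundy values for subtraction set {4, 5, 7}:
g(0) = mex{} = 0
g(1) = mex{} = 0
g(2) = mex{} = 0
g(3) = mex{} = 0
g(4) = mex{0} = 1
g(5) = mex{0} = 1
g(6) = mex{0} = 1
g(7) = mex{0} = 1
g(8) = mex{0,1} = 2
g(9) = mex{0,1} = 2
g(10) = mex{0,1} = 2
g(11) = mex{1} = 0
g(12) = mex{1,2} = 0
The P-positions (g = 0) in 0..12 are 0, 1, 2, 3, 11, 12.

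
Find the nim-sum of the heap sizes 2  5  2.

Nim-sum: 2 ⊕ 5 ⊕ 2 = 5.

5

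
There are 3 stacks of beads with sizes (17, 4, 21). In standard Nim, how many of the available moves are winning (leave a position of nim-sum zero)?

0

Compute the nim-sum pairwise:
17 ⊕ 4 = 21
21 ⊕ 21 = 0
The nim-sum is already 0, so every move leaves a nonzero nim-sum — there are no winning moves.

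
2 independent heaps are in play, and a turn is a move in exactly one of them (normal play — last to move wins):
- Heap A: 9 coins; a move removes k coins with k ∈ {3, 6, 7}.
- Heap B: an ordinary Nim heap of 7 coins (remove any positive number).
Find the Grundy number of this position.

4

Grundy values for heap A (subtraction set {3, 6, 7}):
g(0) = mex{} = 0
g(1) = mex{} = 0
g(2) = mex{} = 0
g(3) = mex{0} = 1
g(4) = mex{0} = 1
g(5) = mex{0} = 1
g(6) = mex{0,1} = 2
g(7) = mex{0,1} = 2
g(8) = mex{0,1} = 2
g(9) = mex{0,1,2} = 3
So g(9) = 3.
Heap B is a plain Nim heap of size 7, so its Grundy value is 7.
The value of a disjunctive sum is the nim-sum of the parts.
Combined value = 3 XOR 7 = 4.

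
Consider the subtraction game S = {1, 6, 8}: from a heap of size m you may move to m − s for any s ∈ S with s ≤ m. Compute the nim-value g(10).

Grundy values for subtraction set {1, 6, 8}:
k:     0  1  2  3  4  5  6  7  8  9 10
g(k):  0  1  0  1  0  1  2  0  1  0  1
So g(10) = 1.

1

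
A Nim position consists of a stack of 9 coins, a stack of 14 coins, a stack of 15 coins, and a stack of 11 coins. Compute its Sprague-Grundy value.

3

Compute the nim-sum pairwise:
9 ⊕ 14 = 7
7 ⊕ 15 = 8
8 ⊕ 11 = 3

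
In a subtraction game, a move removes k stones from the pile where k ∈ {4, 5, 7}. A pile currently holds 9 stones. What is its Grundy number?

2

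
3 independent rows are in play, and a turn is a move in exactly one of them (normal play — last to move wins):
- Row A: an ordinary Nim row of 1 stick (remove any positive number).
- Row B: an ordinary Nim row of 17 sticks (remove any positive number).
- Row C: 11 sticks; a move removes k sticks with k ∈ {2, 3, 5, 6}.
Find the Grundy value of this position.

17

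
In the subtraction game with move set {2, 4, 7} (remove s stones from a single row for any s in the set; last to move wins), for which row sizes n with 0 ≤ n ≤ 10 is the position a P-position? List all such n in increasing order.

0, 1, 6, 9

Grundy values for subtraction set {2, 4, 7}:
g(0) = mex{} = 0
g(1) = mex{} = 0
g(2) = mex{0} = 1
g(3) = mex{0} = 1
g(4) = mex{0,1} = 2
g(5) = mex{0,1} = 2
g(6) = mex{1,2} = 0
g(7) = mex{0,1,2} = 3
g(8) = mex{0,2} = 1
g(9) = mex{1,2,3} = 0
g(10) = mex{0,1} = 2
The P-positions (g = 0) in 0..10 are 0, 1, 6, 9.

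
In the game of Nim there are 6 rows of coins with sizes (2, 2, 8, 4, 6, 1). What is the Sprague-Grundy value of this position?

11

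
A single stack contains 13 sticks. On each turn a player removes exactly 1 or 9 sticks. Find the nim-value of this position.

Compute g(0), g(1), … for moves {1, 9}:
g(0) = mex{} = 0
g(1) = mex{0} = 1
g(2) = mex{1} = 0
g(3) = mex{0} = 1
g(4) = mex{1} = 0
g(5) = mex{0} = 1
g(6) = mex{1} = 0
g(7) = mex{0} = 1
g(8) = mex{1} = 0
g(9) = mex{0} = 1
g(10) = mex{1} = 0
g(11) = mex{0} = 1
g(12) = mex{1} = 0
g(13) = mex{0} = 1
So g(13) = 1.

1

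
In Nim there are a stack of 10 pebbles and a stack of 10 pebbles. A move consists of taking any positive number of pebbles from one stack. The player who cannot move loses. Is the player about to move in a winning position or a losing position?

Compute the nim-sum pairwise:
10 XOR 10 = 0
The nim-sum is 0, so this is a P-position: the player to move is in a losing position under optimal play.

Losing position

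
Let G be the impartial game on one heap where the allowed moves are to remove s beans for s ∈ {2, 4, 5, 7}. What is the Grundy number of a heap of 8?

Compute g(0), g(1), … for moves {2, 4, 5, 7}:
g(0) = mex{} = 0
g(1) = mex{} = 0
g(2) = mex{0} = 1
g(3) = mex{0} = 1
g(4) = mex{0,1} = 2
g(5) = mex{0,1} = 2
g(6) = mex{0,1,2} = 3
g(7) = mex{0,1,2} = 3
g(8) = mex{0,1,2,3} = 4
So g(8) = 4.

4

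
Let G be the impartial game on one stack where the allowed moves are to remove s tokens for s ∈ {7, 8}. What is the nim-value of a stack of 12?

Compute g(0), g(1), … for moves {7, 8}:
k:     0  1  2  3  4  5  6  7  8  9 10 11 12
g(k):  0  0  0  0  0  0  0  1  1  1  1  1  1
So g(12) = 1.

1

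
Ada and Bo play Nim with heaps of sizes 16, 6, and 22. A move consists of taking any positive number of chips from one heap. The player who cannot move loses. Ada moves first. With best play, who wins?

Bo wins

Compute the nim-sum pairwise:
16 XOR 6 = 22
22 XOR 22 = 0
The nim-sum is 0, so this is a P-position: the player to move is in a losing position under optimal play; Ada is about to move from it and so loses — Bo wins.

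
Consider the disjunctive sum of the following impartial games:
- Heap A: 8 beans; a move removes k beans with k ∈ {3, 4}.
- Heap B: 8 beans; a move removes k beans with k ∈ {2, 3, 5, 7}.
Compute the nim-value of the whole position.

For heap A, compute g(0), g(1), … with moves {3, 4}:
g(0) = mex{} = 0
g(1) = mex{} = 0
g(2) = mex{} = 0
g(3) = mex{0} = 1
g(4) = mex{0} = 1
g(5) = mex{0} = 1
g(6) = mex{0,1} = 2
g(7) = mex{1} = 0
g(8) = mex{1} = 0
So g(8) = 0.
Build the Grundy sequence for heap B with g(k) = mex{g(k−s) : s ∈ {2, 3, 5, 7}, s ≤ k}:
g(0) = mex{} = 0
g(1) = mex{} = 0
g(2) = mex{0} = 1
g(3) = mex{0} = 1
g(4) = mex{0,1} = 2
g(5) = mex{0,1} = 2
g(6) = mex{0,1,2} = 3
g(7) = mex{0,1,2} = 3
g(8) = mex{0,1,2,3} = 4
So g(8) = 4.
By the Sprague-Grundy theorem, the Grundy value of a sum of independent games is the XOR of the component values.
Combined value = 0 XOR 4 = 4.

4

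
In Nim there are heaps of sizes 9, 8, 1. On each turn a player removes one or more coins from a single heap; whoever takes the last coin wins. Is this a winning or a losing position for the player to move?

Nim-sum: 9 ^ 8 ^ 1 = 0.
The nim-sum is 0, so this is a P-position: the player to move is in a losing position under optimal play.

Losing position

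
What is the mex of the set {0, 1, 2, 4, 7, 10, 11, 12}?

The values 0, 1, 2 are all present; 3 is the first non-negative integer missing from the set.

3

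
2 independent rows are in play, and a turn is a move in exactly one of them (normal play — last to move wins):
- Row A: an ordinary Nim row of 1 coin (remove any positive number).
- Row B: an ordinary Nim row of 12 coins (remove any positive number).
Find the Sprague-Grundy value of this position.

13

Row A is a plain Nim row of size 1, so its Grundy value is 1.
Row B is a plain Nim row of size 12, so its Grundy value is 12.
The value of a disjunctive sum is the nim-sum of the parts.
Combined value = 1 ⊕ 12 = 13.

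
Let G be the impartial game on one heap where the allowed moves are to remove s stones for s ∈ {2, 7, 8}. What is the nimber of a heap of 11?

3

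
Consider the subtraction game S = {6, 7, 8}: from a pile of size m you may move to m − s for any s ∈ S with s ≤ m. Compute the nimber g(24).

1

Grundy values for subtraction set {6, 7, 8}:
k:     0  1  2  3  4  5  6  7  8  9 10 11 12 13 14 15 16 17 18 19 20 21 22 23 24
g(k):  0  0  0  0  0  0  1  1  1  1  1  1  2  2  0  0  0  0  0  0  1  1  1  1  1
So g(24) = 1.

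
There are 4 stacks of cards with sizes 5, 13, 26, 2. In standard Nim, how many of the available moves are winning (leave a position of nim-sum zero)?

1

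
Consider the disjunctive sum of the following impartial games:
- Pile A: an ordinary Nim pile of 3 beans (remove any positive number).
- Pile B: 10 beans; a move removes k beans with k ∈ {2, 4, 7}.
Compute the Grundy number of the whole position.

1

Pile A is a plain Nim pile of size 3, so its Grundy value is 3.
Grundy values for pile B (subtraction set {2, 4, 7}):
g(0) = mex{} = 0
g(1) = mex{} = 0
g(2) = mex{0} = 1
g(3) = mex{0} = 1
g(4) = mex{0,1} = 2
g(5) = mex{0,1} = 2
g(6) = mex{1,2} = 0
g(7) = mex{0,1,2} = 3
g(8) = mex{0,2} = 1
g(9) = mex{1,2,3} = 0
g(10) = mex{0,1} = 2
So g(10) = 2.
By the Sprague-Grundy theorem, the Grundy value of a sum of independent games is the XOR of the component values.
Combined value = 3 ⊕ 2 = 1.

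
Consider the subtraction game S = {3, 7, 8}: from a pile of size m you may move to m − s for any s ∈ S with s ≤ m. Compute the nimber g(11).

Build the Grundy sequence with g(k) = mex{g(k−s) : s ∈ {3, 7, 8}, s ≤ k}:
k:     0  1  2  3  4  5  6  7  8  9 10 11
g(k):  0  0  0  1  1  1  0  2  2  1  3  0
So g(11) = 0.

0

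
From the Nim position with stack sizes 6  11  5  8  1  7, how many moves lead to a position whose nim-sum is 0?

Compute the nim-sum pairwise:
6 ^ 11 = 13
13 ^ 5 = 8
8 ^ 8 = 0
0 ^ 1 = 1
1 ^ 7 = 6
The overall nim-sum is X = 6. A stack of size p has a winning move iff p XOR X < p (reduce it to p XOR X).
  6: 6 XOR 6 = 0 < 6 — winning move (to 0).
  11: 11 XOR 6 = 13 ≥ 11 — no move.
  5: 5 XOR 6 = 3 < 5 — winning move (to 3).
  8: 8 XOR 6 = 14 ≥ 8 — no move.
  1: 1 XOR 6 = 7 ≥ 1 — no move.
  7: 7 XOR 6 = 1 < 7 — winning move (to 1).
That gives 3 winning moves.

3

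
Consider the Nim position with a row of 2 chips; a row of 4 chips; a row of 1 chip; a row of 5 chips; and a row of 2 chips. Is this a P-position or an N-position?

P-position

Nim-sum: 2 ⊕ 4 ⊕ 1 ⊕ 5 ⊕ 2 = 0.
The nim-sum is 0, so this is a P-position: the player to move is in a losing position under optimal play.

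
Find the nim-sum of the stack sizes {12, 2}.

14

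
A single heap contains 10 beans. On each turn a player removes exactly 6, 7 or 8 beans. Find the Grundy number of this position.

Grundy values for subtraction set {6, 7, 8}:
k:     0  1  2  3  4  5  6  7  8  9 10
g(k):  0  0  0  0  0  0  1  1  1  1  1
So g(10) = 1.

1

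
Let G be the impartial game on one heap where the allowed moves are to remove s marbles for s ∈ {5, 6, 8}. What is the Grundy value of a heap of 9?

1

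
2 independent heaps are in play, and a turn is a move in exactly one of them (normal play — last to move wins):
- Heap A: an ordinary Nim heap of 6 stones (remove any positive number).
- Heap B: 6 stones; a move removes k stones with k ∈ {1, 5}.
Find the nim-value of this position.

Heap A is a plain Nim heap of size 6, so its Grundy value is 6.
Grundy values for heap B (subtraction set {1, 5}):
k:     0  1  2  3  4  5  6
g(k):  0  1  0  1  0  1  0
So g(6) = 0.
The value of a disjunctive sum is the nim-sum of the parts.
Combined value = 6 ⊕ 0 = 6.

6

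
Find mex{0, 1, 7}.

2

The values 0, 1 are all present; 2 is the first non-negative integer missing from the set.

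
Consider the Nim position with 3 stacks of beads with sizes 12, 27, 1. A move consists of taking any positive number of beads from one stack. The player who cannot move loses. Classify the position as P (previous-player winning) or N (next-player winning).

Compute the nim-sum pairwise:
12 ⊕ 27 = 23
23 ⊕ 1 = 22
The nim-sum is 22 ≠ 0, so this is an N-position: the player to move can win.

N-position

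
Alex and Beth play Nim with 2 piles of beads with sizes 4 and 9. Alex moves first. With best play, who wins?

Alex wins

Write each in binary and XOR column by column:
  0100  (4)
  1001  (9)
  ----
  1101  (13)
The nim-sum is 13 ≠ 0, so this is an N-position: the player to move can win; Alex has a winning move.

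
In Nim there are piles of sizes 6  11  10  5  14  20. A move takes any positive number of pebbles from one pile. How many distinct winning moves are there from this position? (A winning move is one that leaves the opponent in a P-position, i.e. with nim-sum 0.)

1

Bitwise XOR of the heap sizes:
  00110  (6)
  01011  (11)
  01010  (10)
  00101  (5)
  01110  (14)
  10100  (20)
  -----
  11000  (24)
The overall nim-sum is X = 24. A pile of size p has a winning move iff p XOR X < p (reduce it to p XOR X).
  6: 6 XOR 24 = 30 ≥ 6 — no move.
  11: 11 XOR 24 = 19 ≥ 11 — no move.
  10: 10 XOR 24 = 18 ≥ 10 — no move.
  5: 5 XOR 24 = 29 ≥ 5 — no move.
  14: 14 XOR 24 = 22 ≥ 14 — no move.
  20: 20 XOR 24 = 12 < 20 — winning move (to 12).
That gives 1 winning move.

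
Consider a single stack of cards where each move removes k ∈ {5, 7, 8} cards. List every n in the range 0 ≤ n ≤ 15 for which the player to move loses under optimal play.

0, 1, 2, 3, 4, 13, 14, 15

Grundy values for subtraction set {5, 7, 8}:
k:     0  1  2  3  4  5  6  7  8  9 10 11 12 13 14 15
g(k):  0  0  0  0  0  1  1  1  1  1  2  2  2  0  0  0
The P-positions (g = 0) in 0..15 are 0, 1, 2, 3, 4, 13, 14, 15.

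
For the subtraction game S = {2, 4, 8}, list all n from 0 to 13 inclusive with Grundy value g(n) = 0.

0, 1, 6, 7, 12, 13

Compute g(0), g(1), … for moves {2, 4, 8}:
k:     0  1  2  3  4  5  6  7  8  9 10 11 12 13
g(k):  0  0  1  1  2  2  0  0  1  1  2  2  0  0
The P-positions (g = 0) in 0..13 are 0, 1, 6, 7, 12, 13.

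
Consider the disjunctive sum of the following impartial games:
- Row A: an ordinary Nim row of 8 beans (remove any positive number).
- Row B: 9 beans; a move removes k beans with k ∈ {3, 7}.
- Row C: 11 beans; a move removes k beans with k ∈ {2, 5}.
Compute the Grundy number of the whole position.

Row A is a plain Nim row of size 8, so its Grundy value is 8.
Build the Grundy sequence for row B with g(k) = mex{g(k−s) : s ∈ {3, 7}, s ≤ k}:
k:     0  1  2  3  4  5  6  7  8  9
g(k):  0  0  0  1  1  1  0  2  2  1
So g(9) = 1.
Grundy values for row C (subtraction set {2, 5}):
k:     0  1  2  3  4  5  6  7  8  9 10 11
g(k):  0  0  1  1  0  2  1  0  0  1  1  0
So g(11) = 0.
By the Sprague-Grundy theorem, the Grundy value of a sum of independent games is the XOR of the component values.
Combined value = 8 ⊕ 1 ⊕ 0 = 9.

9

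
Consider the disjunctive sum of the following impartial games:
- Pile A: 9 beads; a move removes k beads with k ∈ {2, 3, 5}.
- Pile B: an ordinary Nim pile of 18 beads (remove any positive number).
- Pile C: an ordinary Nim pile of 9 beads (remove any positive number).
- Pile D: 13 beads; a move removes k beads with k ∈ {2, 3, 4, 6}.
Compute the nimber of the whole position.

24

Build the Grundy sequence for pile A with g(k) = mex{g(k−s) : s ∈ {2, 3, 5}, s ≤ k}:
g(0) = mex{} = 0
g(1) = mex{} = 0
g(2) = mex{0} = 1
g(3) = mex{0} = 1
g(4) = mex{0,1} = 2
g(5) = mex{0,1} = 2
g(6) = mex{0,1,2} = 3
g(7) = mex{1,2} = 0
g(8) = mex{1,2,3} = 0
g(9) = mex{0,2,3} = 1
So g(9) = 1.
Pile B is a plain Nim pile of size 18, so its Grundy value is 18.
Pile C is a plain Nim pile of size 9, so its Grundy value is 9.
Grundy values for pile D (subtraction set {2, 3, 4, 6}):
k:     0  1  2  3  4  5  6  7  8  9 10 11 12 13
g(k):  0  0  1  1  2  2  3  3  0  0  1  1  2  2
So g(13) = 2.
The value of a disjunctive sum is the nim-sum of the parts.
Combined value = 1 XOR 18 XOR 9 XOR 2 = 24.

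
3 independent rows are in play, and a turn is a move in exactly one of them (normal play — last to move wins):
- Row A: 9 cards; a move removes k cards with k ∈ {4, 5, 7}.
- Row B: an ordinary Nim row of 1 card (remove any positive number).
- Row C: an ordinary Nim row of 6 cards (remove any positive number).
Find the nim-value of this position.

Grundy values for row A (subtraction set {4, 5, 7}):
g(0) = mex{} = 0
g(1) = mex{} = 0
g(2) = mex{} = 0
g(3) = mex{} = 0
g(4) = mex{0} = 1
g(5) = mex{0} = 1
g(6) = mex{0} = 1
g(7) = mex{0} = 1
g(8) = mex{0,1} = 2
g(9) = mex{0,1} = 2
So g(9) = 2.
Row B is a plain Nim row of size 1, so its Grundy value is 1.
Row C is a plain Nim row of size 6, so its Grundy value is 6.
By the Sprague-Grundy theorem, the Grundy value of a sum of independent games is the XOR of the component values.
Combined value = 2 ⊕ 1 ⊕ 6 = 5.

5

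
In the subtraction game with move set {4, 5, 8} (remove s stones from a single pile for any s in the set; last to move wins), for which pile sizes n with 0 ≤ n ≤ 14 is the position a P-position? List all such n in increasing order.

0, 1, 2, 3, 12, 13, 14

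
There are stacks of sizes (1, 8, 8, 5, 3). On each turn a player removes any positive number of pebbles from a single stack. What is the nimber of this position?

7

Nim-sum: 1 XOR 8 XOR 8 XOR 5 XOR 3 = 7.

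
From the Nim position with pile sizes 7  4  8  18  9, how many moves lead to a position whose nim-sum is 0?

Nim-sum: 7 ^ 4 ^ 8 ^ 18 ^ 9 = 16.
The overall nim-sum is X = 16. A pile of size p has a winning move iff p XOR X < p (reduce it to p XOR X).
  7: 7 XOR 16 = 23 ≥ 7 — no move.
  4: 4 XOR 16 = 20 ≥ 4 — no move.
  8: 8 XOR 16 = 24 ≥ 8 — no move.
  18: 18 XOR 16 = 2 < 18 — winning move (to 2).
  9: 9 XOR 16 = 25 ≥ 9 — no move.
That gives 1 winning move.

1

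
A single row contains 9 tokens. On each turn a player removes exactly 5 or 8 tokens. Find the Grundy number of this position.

Grundy values for subtraction set {5, 8}:
g(0) = mex{} = 0
g(1) = mex{} = 0
g(2) = mex{} = 0
g(3) = mex{} = 0
g(4) = mex{} = 0
g(5) = mex{0} = 1
g(6) = mex{0} = 1
g(7) = mex{0} = 1
g(8) = mex{0} = 1
g(9) = mex{0} = 1
So g(9) = 1.

1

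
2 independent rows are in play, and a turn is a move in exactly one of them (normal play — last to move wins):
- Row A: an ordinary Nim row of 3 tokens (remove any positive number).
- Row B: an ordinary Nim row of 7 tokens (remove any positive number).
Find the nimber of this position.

Row A is a plain Nim row of size 3, so its Grundy value is 3.
Row B is a plain Nim row of size 7, so its Grundy value is 7.
By the Sprague-Grundy theorem, the Grundy value of a sum of independent games is the XOR of the component values.
Combined value = 3 ⊕ 7 = 4.

4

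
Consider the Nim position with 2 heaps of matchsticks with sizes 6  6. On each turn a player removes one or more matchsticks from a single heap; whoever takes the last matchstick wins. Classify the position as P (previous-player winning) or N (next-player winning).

P-position

Nim-sum: 6 XOR 6 = 0.
The nim-sum is 0, so this is a P-position: the player to move is in a losing position under optimal play.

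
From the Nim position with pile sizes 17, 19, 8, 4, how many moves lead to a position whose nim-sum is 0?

1

In binary:
  10001  (17)
  10011  (19)
  01000  (8)
  00100  (4)
  -----
  01110  (14)
The overall nim-sum is X = 14. A pile of size p has a winning move iff p XOR X < p (reduce it to p XOR X).
  17: 17 XOR 14 = 31 ≥ 17 — no move.
  19: 19 XOR 14 = 29 ≥ 19 — no move.
  8: 8 XOR 14 = 6 < 8 — winning move (to 6).
  4: 4 XOR 14 = 10 ≥ 4 — no move.
That gives 1 winning move.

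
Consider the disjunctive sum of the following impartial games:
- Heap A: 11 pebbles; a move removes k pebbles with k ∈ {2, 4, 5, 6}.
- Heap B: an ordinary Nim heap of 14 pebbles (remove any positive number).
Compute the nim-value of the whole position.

15

For heap A, compute g(0), g(1), … with moves {2, 4, 5, 6}:
g(0) = mex{} = 0
g(1) = mex{} = 0
g(2) = mex{0} = 1
g(3) = mex{0} = 1
g(4) = mex{0,1} = 2
g(5) = mex{0,1} = 2
g(6) = mex{0,1,2} = 3
g(7) = mex{0,1,2} = 3
g(8) = mex{1,2,3} = 0
g(9) = mex{1,2,3} = 0
g(10) = mex{0,2,3} = 1
g(11) = mex{0,2,3} = 1
So g(11) = 1.
Heap B is a plain Nim heap of size 14, so its Grundy value is 14.
By the Sprague-Grundy theorem, the Grundy value of a sum of independent games is the XOR of the component values.
Combined value = 1 ⊕ 14 = 15.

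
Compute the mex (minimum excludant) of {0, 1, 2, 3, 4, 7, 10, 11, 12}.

5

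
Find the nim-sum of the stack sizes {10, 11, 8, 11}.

2

Compute the nim-sum pairwise:
10 ^ 11 = 1
1 ^ 8 = 9
9 ^ 11 = 2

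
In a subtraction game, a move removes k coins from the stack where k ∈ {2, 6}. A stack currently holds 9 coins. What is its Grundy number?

0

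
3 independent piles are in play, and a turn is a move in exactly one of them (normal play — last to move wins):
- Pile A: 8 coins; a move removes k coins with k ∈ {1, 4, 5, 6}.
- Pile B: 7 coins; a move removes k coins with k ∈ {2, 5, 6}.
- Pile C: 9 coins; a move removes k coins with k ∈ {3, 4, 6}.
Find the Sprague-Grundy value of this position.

7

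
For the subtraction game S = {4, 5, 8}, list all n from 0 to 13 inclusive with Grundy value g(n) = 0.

0, 1, 2, 3, 12, 13

Grundy values for subtraction set {4, 5, 8}:
k:     0  1  2  3  4  5  6  7  8  9 10 11 12 13
g(k):  0  0  0  0  1  1  1  1  2  2  2  2  0  0
The P-positions (g = 0) in 0..13 are 0, 1, 2, 3, 12, 13.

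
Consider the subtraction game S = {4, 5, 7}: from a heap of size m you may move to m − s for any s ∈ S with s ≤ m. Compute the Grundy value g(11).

0

Compute g(0), g(1), … for moves {4, 5, 7}:
g(0) = mex{} = 0
g(1) = mex{} = 0
g(2) = mex{} = 0
g(3) = mex{} = 0
g(4) = mex{0} = 1
g(5) = mex{0} = 1
g(6) = mex{0} = 1
g(7) = mex{0} = 1
g(8) = mex{0,1} = 2
g(9) = mex{0,1} = 2
g(10) = mex{0,1} = 2
g(11) = mex{1} = 0
So g(11) = 0.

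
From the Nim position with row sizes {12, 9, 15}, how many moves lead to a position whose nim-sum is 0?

3

Compute the nim-sum pairwise:
12 ⊕ 9 = 5
5 ⊕ 15 = 10
The overall nim-sum is X = 10. A row of size p has a winning move iff p XOR X < p (reduce it to p XOR X).
  12: 12 XOR 10 = 6 < 12 — winning move (to 6).
  9: 9 XOR 10 = 3 < 9 — winning move (to 3).
  15: 15 XOR 10 = 5 < 15 — winning move (to 5).
That gives 3 winning moves.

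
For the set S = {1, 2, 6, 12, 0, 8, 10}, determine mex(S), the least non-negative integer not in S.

3

The values 0, 1, 2 are all present; 3 is the first non-negative integer missing from the set.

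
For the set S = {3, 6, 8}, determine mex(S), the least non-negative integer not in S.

0 is not in the set, so the mex is 0.

0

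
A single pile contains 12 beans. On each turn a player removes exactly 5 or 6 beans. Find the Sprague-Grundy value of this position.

0

Compute g(0), g(1), … for moves {5, 6}:
g(0) = mex{} = 0
g(1) = mex{} = 0
g(2) = mex{} = 0
g(3) = mex{} = 0
g(4) = mex{} = 0
g(5) = mex{0} = 1
g(6) = mex{0} = 1
g(7) = mex{0} = 1
g(8) = mex{0} = 1
g(9) = mex{0} = 1
g(10) = mex{0,1} = 2
g(11) = mex{1} = 0
g(12) = mex{1} = 0
So g(12) = 0.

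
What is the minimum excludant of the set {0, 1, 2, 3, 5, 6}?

The values 0, 1, 2, 3 are all present; 4 is the first non-negative integer missing from the set.

4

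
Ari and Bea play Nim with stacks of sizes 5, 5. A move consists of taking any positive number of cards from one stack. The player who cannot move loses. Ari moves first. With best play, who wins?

Nim-sum: 5 XOR 5 = 0.
The nim-sum is 0, so this is a P-position: the player to move is in a losing position under optimal play; Ari is about to move from it and so loses — Bea wins.

Bea wins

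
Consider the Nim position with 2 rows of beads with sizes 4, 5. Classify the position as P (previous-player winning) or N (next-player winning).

N-position

Bitwise XOR of the heap sizes:
  100  (4)
  101  (5)
  ---
  001  (1)
The nim-sum is 1 ≠ 0, so this is an N-position: the player to move can win.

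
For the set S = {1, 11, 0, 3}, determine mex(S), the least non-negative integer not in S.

2

The values 0, 1 are all present; 2 is the first non-negative integer missing from the set.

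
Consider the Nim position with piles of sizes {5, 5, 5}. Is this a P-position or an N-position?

N-position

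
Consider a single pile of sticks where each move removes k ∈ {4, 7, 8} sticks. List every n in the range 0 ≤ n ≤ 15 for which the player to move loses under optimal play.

Build the Grundy sequence with g(k) = mex{g(k−s) : s ∈ {4, 7, 8}, s ≤ k}:
k:     0  1  2  3  4  5  6  7  8  9 10 11 12 13 14 15
g(k):  0  0  0  0  1  1  1  1  2  2  2  2  0  0  0  0
The P-positions (g = 0) in 0..15 are 0, 1, 2, 3, 12, 13, 14, 15.

0, 1, 2, 3, 12, 13, 14, 15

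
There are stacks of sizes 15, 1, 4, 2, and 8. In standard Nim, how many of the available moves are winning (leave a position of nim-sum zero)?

0

Nim-sum: 15 XOR 1 XOR 4 XOR 2 XOR 8 = 0.
The nim-sum is already 0, so every move leaves a nonzero nim-sum — there are no winning moves.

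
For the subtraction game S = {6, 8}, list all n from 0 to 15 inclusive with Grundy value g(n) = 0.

0, 1, 2, 3, 4, 5, 14, 15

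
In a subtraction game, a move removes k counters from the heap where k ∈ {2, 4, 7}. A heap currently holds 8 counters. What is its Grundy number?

1

Grundy values for subtraction set {2, 4, 7}:
g(0) = mex{} = 0
g(1) = mex{} = 0
g(2) = mex{0} = 1
g(3) = mex{0} = 1
g(4) = mex{0,1} = 2
g(5) = mex{0,1} = 2
g(6) = mex{1,2} = 0
g(7) = mex{0,1,2} = 3
g(8) = mex{0,2} = 1
So g(8) = 1.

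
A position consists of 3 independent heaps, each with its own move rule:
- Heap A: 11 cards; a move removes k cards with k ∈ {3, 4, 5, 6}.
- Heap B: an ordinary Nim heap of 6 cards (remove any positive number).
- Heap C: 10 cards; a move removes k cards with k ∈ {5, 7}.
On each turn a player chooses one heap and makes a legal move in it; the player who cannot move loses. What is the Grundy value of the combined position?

4

For heap A, compute g(0), g(1), … with moves {3, 4, 5, 6}:
k:     0  1  2  3  4  5  6  7  8  9 10 11
g(k):  0  0  0  1  1  1  2  2  2  0  0  0
So g(11) = 0.
Heap B is a plain Nim heap of size 6, so its Grundy value is 6.
Grundy values for heap C (subtraction set {5, 7}):
g(0) = mex{} = 0
g(1) = mex{} = 0
g(2) = mex{} = 0
g(3) = mex{} = 0
g(4) = mex{} = 0
g(5) = mex{0} = 1
g(6) = mex{0} = 1
g(7) = mex{0} = 1
g(8) = mex{0} = 1
g(9) = mex{0} = 1
g(10) = mex{0,1} = 2
So g(10) = 2.
The value of a disjunctive sum is the nim-sum of the parts.
Combined value = 0 ⊕ 6 ⊕ 2 = 4.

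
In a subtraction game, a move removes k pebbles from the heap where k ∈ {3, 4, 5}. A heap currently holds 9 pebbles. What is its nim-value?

Compute g(0), g(1), … for moves {3, 4, 5}:
k:     0  1  2  3  4  5  6  7  8  9
g(k):  0  0  0  1  1  1  2  2  0  0
So g(9) = 0.

0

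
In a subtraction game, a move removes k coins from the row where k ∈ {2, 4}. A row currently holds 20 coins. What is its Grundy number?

1

Grundy values for subtraction set {2, 4}:
k:     0  1  2  3  4  5  6  7  8  9 10 11 12 13 14 15 16 17 18 19 20
g(k):  0  0  1  1  2  2  0  0  1  1  2  2  0  0  1  1  2  2  0  0  1
So g(20) = 1.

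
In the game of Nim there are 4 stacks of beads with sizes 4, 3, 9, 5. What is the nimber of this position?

11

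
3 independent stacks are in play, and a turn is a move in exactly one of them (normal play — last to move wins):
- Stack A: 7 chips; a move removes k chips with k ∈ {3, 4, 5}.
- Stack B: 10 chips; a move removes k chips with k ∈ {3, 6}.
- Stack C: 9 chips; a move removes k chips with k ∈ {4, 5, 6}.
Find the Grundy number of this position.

0

Build the Grundy sequence for stack A with g(k) = mex{g(k−s) : s ∈ {3, 4, 5}, s ≤ k}:
k:     0  1  2  3  4  5  6  7
g(k):  0  0  0  1  1  1  2  2
So g(7) = 2.
For stack B, compute g(0), g(1), … with moves {3, 6}:
g(0) = mex{} = 0
g(1) = mex{} = 0
g(2) = mex{} = 0
g(3) = mex{0} = 1
g(4) = mex{0} = 1
g(5) = mex{0} = 1
g(6) = mex{0,1} = 2
g(7) = mex{0,1} = 2
g(8) = mex{0,1} = 2
g(9) = mex{1,2} = 0
g(10) = mex{1,2} = 0
So g(10) = 0.
For stack C, compute g(0), g(1), … with moves {4, 5, 6}:
k:     0  1  2  3  4  5  6  7  8  9
g(k):  0  0  0  0  1  1  1  1  2  2
So g(9) = 2.
By the Sprague-Grundy theorem, the Grundy value of a sum of independent games is the XOR of the component values.
Combined value = 2 ⊕ 0 ⊕ 2 = 0.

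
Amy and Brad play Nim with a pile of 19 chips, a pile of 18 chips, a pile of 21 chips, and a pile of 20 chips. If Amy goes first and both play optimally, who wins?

Brad wins

Write each in binary and XOR column by column:
  10011  (19)
  10010  (18)
  10101  (21)
  10100  (20)
  -----
  00000  (0)
The nim-sum is 0, so this is a P-position: the player to move is in a losing position under optimal play; Amy is about to move from it and so loses — Brad wins.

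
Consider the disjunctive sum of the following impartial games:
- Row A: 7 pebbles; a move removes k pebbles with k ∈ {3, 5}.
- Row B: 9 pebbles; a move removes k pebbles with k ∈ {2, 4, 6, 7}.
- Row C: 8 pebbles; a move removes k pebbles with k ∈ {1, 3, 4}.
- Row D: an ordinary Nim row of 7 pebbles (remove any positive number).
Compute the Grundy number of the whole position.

Grundy values for row A (subtraction set {3, 5}):
k:     0  1  2  3  4  5  6  7
g(k):  0  0  0  1  1  1  2  2
So g(7) = 2.
Build the Grundy sequence for row B with g(k) = mex{g(k−s) : s ∈ {2, 4, 6, 7}, s ≤ k}:
g(0) = mex{} = 0
g(1) = mex{} = 0
g(2) = mex{0} = 1
g(3) = mex{0} = 1
g(4) = mex{0,1} = 2
g(5) = mex{0,1} = 2
g(6) = mex{0,1,2} = 3
g(7) = mex{0,1,2} = 3
g(8) = mex{0,1,2,3} = 4
g(9) = mex{1,2,3} = 0
So g(9) = 0.
Build the Grundy sequence for row C with g(k) = mex{g(k−s) : s ∈ {1, 3, 4}, s ≤ k}:
g(0) = mex{} = 0
g(1) = mex{0} = 1
g(2) = mex{1} = 0
g(3) = mex{0} = 1
g(4) = mex{0,1} = 2
g(5) = mex{0,1,2} = 3
g(6) = mex{0,1,3} = 2
g(7) = mex{1,2} = 0
g(8) = mex{0,2,3} = 1
So g(8) = 1.
Row D is a plain Nim row of size 7, so its Grundy value is 7.
By the Sprague-Grundy theorem, the Grundy value of a sum of independent games is the XOR of the component values.
Combined value = 2 XOR 0 XOR 1 XOR 7 = 4.

4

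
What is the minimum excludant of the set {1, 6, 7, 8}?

0

0 is not in the set, so the mex is 0.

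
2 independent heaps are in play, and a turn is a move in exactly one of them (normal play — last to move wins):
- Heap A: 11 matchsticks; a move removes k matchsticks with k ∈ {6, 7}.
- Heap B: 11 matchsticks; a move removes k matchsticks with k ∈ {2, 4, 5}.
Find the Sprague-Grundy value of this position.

Grundy values for heap A (subtraction set {6, 7}):
k:     0  1  2  3  4  5  6  7  8  9 10 11
g(k):  0  0  0  0  0  0  1  1  1  1  1  1
So g(11) = 1.
For heap B, compute g(0), g(1), … with moves {2, 4, 5}:
k:     0  1  2  3  4  5  6  7  8  9 10 11
g(k):  0  0  1  1  2  2  3  0  0  1  1  2
So g(11) = 2.
The value of a disjunctive sum is the nim-sum of the parts.
Combined value = 1 XOR 2 = 3.

3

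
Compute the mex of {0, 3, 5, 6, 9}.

0 is in the set but 1 is not, so the mex is 1.

1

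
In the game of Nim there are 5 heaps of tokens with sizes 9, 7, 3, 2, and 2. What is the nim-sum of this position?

13

Compute the nim-sum pairwise:
9 XOR 7 = 14
14 XOR 3 = 13
13 XOR 2 = 15
15 XOR 2 = 13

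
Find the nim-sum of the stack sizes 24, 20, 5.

Write each in binary and XOR column by column:
  11000  (24)
  10100  (20)
  00101  (5)
  -----
  01001  (9)

9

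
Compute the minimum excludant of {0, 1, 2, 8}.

3

The values 0, 1, 2 are all present; 3 is the first non-negative integer missing from the set.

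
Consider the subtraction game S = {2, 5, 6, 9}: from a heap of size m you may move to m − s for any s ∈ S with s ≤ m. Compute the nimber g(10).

Build the Grundy sequence with g(k) = mex{g(k−s) : s ∈ {2, 5, 6, 9}, s ≤ k}:
k:     0  1  2  3  4  5  6  7  8  9 10
g(k):  0  0  1  1  0  2  1  3  0  2  1
So g(10) = 1.

1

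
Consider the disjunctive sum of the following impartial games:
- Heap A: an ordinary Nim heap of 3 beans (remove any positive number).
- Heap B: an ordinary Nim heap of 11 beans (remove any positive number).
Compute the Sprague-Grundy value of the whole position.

Heap A is a plain Nim heap of size 3, so its Grundy value is 3.
Heap B is a plain Nim heap of size 11, so its Grundy value is 11.
The value of a disjunctive sum is the nim-sum of the parts.
Combined value = 3 ⊕ 11 = 8.

8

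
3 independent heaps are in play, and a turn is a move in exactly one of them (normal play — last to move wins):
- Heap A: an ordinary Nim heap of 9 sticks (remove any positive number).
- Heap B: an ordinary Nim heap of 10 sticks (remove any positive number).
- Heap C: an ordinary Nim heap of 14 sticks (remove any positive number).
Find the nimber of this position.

13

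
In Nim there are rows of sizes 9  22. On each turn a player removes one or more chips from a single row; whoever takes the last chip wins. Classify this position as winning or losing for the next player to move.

Write each in binary and XOR column by column:
  01001  (9)
  10110  (22)
  -----
  11111  (31)
The nim-sum is 31 ≠ 0, so this is an N-position: the player to move can win.

Winning position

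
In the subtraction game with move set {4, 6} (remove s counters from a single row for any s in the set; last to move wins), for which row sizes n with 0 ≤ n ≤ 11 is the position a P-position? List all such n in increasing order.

Compute g(0), g(1), … for moves {4, 6}:
g(0) = mex{} = 0
g(1) = mex{} = 0
g(2) = mex{} = 0
g(3) = mex{} = 0
g(4) = mex{0} = 1
g(5) = mex{0} = 1
g(6) = mex{0} = 1
g(7) = mex{0} = 1
g(8) = mex{0,1} = 2
g(9) = mex{0,1} = 2
g(10) = mex{1} = 0
g(11) = mex{1} = 0
The P-positions (g = 0) in 0..11 are 0, 1, 2, 3, 10, 11.

0, 1, 2, 3, 10, 11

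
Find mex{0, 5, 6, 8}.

0 is in the set but 1 is not, so the mex is 1.

1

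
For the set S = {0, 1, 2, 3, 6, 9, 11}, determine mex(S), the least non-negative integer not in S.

4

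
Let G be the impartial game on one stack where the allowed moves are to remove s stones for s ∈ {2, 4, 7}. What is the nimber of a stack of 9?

0

Compute g(0), g(1), … for moves {2, 4, 7}:
k:     0  1  2  3  4  5  6  7  8  9
g(k):  0  0  1  1  2  2  0  3  1  0
So g(9) = 0.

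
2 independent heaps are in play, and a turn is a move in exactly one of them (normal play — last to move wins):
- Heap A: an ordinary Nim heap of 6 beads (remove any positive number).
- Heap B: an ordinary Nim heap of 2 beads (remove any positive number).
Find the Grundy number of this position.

Heap A is a plain Nim heap of size 6, so its Grundy value is 6.
Heap B is a plain Nim heap of size 2, so its Grundy value is 2.
The value of a disjunctive sum is the nim-sum of the parts.
Combined value = 6 ⊕ 2 = 4.

4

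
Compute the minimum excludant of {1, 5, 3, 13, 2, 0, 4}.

The values 0, 1, 2, 3, 4, 5 are all present; 6 is the first non-negative integer missing from the set.

6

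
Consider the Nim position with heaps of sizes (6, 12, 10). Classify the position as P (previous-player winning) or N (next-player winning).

P-position

Nim-sum: 6 ⊕ 12 ⊕ 10 = 0.
The nim-sum is 0, so this is a P-position: the player to move is in a losing position under optimal play.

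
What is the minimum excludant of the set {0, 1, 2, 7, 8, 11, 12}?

3

The values 0, 1, 2 are all present; 3 is the first non-negative integer missing from the set.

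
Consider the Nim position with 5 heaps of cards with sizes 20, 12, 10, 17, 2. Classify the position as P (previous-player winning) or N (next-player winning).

N-position

Write each in binary and XOR column by column:
  10100  (20)
  01100  (12)
  01010  (10)
  10001  (17)
  00010  (2)
  -----
  00001  (1)
The nim-sum is 1 ≠ 0, so this is an N-position: the player to move can win.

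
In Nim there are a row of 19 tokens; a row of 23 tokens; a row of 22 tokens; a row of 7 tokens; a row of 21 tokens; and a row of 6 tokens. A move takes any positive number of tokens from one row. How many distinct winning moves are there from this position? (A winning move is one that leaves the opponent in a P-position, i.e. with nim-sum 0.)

Nim-sum: 19 XOR 23 XOR 22 XOR 7 XOR 21 XOR 6 = 6.
The overall nim-sum is X = 6. A row of size p has a winning move iff p XOR X < p (reduce it to p XOR X).
  19: 19 XOR 6 = 21 ≥ 19 — no move.
  23: 23 XOR 6 = 17 < 23 — winning move (to 17).
  22: 22 XOR 6 = 16 < 22 — winning move (to 16).
  7: 7 XOR 6 = 1 < 7 — winning move (to 1).
  21: 21 XOR 6 = 19 < 21 — winning move (to 19).
  6: 6 XOR 6 = 0 < 6 — winning move (to 0).
That gives 5 winning moves.

5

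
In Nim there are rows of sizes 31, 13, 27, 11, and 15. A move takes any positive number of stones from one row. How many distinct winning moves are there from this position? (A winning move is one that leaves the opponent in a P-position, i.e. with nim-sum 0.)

5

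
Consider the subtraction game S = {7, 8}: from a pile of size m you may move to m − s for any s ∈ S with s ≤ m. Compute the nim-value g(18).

0

Grundy values for subtraction set {7, 8}:
k:     0  1  2  3  4  5  6  7  8  9 10 11 12 13 14 15 16 17 18
g(k):  0  0  0  0  0  0  0  1  1  1  1  1  1  1  2  0  0  0  0
So g(18) = 0.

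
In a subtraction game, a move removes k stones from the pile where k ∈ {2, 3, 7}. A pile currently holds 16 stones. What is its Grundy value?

Compute g(0), g(1), … for moves {2, 3, 7}:
k:     0  1  2  3  4  5  6  7  8  9 10 11 12 13 14 15 16
g(k):  0  0  1  1  2  0  0  1  1  2  0  0  1  1  2  0  0
So g(16) = 0.

0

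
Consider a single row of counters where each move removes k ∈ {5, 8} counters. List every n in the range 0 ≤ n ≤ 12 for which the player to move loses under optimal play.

0, 1, 2, 3, 4

Build the Grundy sequence with g(k) = mex{g(k−s) : s ∈ {5, 8}, s ≤ k}:
g(0) = mex{} = 0
g(1) = mex{} = 0
g(2) = mex{} = 0
g(3) = mex{} = 0
g(4) = mex{} = 0
g(5) = mex{0} = 1
g(6) = mex{0} = 1
g(7) = mex{0} = 1
g(8) = mex{0} = 1
g(9) = mex{0} = 1
g(10) = mex{0,1} = 2
g(11) = mex{0,1} = 2
g(12) = mex{0,1} = 2
The P-positions (g = 0) in 0..12 are 0, 1, 2, 3, 4.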